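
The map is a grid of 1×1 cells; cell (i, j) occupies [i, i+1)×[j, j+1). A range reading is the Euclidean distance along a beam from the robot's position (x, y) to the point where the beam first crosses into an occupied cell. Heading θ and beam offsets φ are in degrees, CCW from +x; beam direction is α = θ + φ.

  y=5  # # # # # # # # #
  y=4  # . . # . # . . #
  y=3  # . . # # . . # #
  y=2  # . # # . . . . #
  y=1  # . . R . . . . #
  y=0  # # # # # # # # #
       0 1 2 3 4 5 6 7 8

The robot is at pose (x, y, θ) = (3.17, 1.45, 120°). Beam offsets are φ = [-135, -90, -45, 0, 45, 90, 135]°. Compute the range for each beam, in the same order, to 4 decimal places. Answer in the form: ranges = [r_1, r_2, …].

ranges = [1.7387, 4.4225, 0.5694, 0.6351, 2.2465, 0.9000, 0.4659]

beam 1: φ=-135°, α=345°
  d=(0.9659,-0.2588)  start (3,1)  tX=0.8593 tY=1.7387  stride 1/|dx|=1.0353 1/|dy|=3.8637
    cross x-line → (4,1), t=0.8593
    cross y-line → (4,0), t=1.7387 (wall)
  → r_1 = 1.7387
beam 2: φ=-90°, α=30°
  d=(0.8660,0.5000)  start (3,1)  tX=0.9584 tY=1.1000  stride 1/|dx|=1.1547 1/|dy|=2.0000
    cross x-line → (4,1), t=0.9584
    cross y-line → (4,2), t=1.1000
    cross x-line → (5,2), t=2.1131
    cross y-line → (5,3), t=3.1000
    cross x-line → (6,3), t=3.2678
    cross x-line → (7,3), t=4.4225 (wall)
  → r_2 = 4.4225
beam 3: φ=-45°, α=75°
  d=(0.2588,0.9659)  start (3,1)  tX=3.2069 tY=0.5694  stride 1/|dx|=3.8637 1/|dy|=1.0353
    cross y-line → (3,2), t=0.5694 (wall)
  → r_3 = 0.5694
beam 4: φ=0°, α=120°
  d=(-0.5000,0.8660)  start (3,1)  tX=0.3400 tY=0.6351  stride 1/|dx|=2.0000 1/|dy|=1.1547
    cross x-line → (2,1), t=0.3400
    cross y-line → (2,2), t=0.6351 (wall)
  → r_4 = 0.6351
beam 5: φ=45°, α=165°
  d=(-0.9659,0.2588)  start (3,1)  tX=0.1760 tY=2.1250  stride 1/|dx|=1.0353 1/|dy|=3.8637
    cross x-line → (2,1), t=0.1760
    cross x-line → (1,1), t=1.2113
    cross y-line → (1,2), t=2.1250
    cross x-line → (0,2), t=2.2465 (wall)
  → r_5 = 2.2465
beam 6: φ=90°, α=210°
  d=(-0.8660,-0.5000)  start (3,1)  tX=0.1963 tY=0.9000  stride 1/|dx|=1.1547 1/|dy|=2.0000
    cross x-line → (2,1), t=0.1963
    cross y-line → (2,0), t=0.9000 (wall)
  → r_6 = 0.9000
beam 7: φ=135°, α=255°
  d=(-0.2588,-0.9659)  start (3,1)  tX=0.6568 tY=0.4659  stride 1/|dx|=3.8637 1/|dy|=1.0353
    cross y-line → (3,0), t=0.4659 (wall)
  → r_7 = 0.4659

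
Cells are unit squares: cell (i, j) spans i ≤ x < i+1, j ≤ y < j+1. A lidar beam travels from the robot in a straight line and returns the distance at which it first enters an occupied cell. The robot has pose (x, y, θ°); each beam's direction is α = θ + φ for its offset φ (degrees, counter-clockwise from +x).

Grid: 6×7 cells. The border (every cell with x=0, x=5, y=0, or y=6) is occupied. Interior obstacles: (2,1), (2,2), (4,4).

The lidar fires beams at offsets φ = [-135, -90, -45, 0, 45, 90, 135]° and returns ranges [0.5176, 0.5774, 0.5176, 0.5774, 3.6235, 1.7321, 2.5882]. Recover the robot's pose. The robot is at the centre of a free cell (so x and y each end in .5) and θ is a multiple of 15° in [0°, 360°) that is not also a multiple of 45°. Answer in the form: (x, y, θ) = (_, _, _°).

(x, y, θ) = (4.5, 3.5, 120°)

The pose lattice has 17·16 = 272 candidates. Test each by forward raycasting.
  (4.5, 2.5, 240°): beam 1 = 1.5529 ≠ 0.5176 ✗
  (2.5, 4.5, 60°): beam 1 = 1.5529 ≠ 0.5176 ✗
  (4.5, 2.5, 345°): beam 1 = 1.7321 ≠ 0.5176 ✗
  …
  (4.5, 3.5, 120°): r_1=0.5176, r_2=0.5774, r_3=0.5176, r_4=0.5774, r_5=3.6235, r_6=1.7321, r_7=2.5882 — all match ✓
No second candidate reproduces the full scan.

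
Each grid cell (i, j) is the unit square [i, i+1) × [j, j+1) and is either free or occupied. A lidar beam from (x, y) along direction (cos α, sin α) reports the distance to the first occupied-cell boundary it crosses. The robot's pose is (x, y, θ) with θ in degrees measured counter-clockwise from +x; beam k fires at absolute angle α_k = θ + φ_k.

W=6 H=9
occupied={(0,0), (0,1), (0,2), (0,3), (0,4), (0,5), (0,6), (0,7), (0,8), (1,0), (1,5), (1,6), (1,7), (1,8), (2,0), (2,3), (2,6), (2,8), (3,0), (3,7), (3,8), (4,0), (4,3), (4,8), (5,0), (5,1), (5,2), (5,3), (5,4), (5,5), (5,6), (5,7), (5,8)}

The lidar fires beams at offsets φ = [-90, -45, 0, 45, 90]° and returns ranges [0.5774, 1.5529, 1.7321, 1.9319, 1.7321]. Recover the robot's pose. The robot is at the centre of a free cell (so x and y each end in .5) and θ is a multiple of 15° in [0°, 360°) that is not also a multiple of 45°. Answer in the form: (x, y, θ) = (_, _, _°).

The pose lattice has 21·16 = 336 candidates. Test each by forward raycasting.
  (2.5, 4.5, 60°): beam 1 = 1.7321 ≠ 0.5774 ✗
  (4.5, 1.5, 345°): beam 1 = 0.5176 ≠ 0.5774 ✗
  (3.5, 1.5, 210°): beam 1 = 1.7321 ≠ 0.5774 ✗
  (1.5, 4.5, 330°): beam 1 = 1.0000 ≠ 0.5774 ✗
  …
  (3.5, 1.5, 30°): r_1=0.5774, r_2=1.5529, r_3=1.7321, r_4=1.9319, r_5=1.7321 — all match ✓
Unique over the lattice → pose = (3.5, 1.5, 30°).

(x, y, θ) = (3.5, 1.5, 30°)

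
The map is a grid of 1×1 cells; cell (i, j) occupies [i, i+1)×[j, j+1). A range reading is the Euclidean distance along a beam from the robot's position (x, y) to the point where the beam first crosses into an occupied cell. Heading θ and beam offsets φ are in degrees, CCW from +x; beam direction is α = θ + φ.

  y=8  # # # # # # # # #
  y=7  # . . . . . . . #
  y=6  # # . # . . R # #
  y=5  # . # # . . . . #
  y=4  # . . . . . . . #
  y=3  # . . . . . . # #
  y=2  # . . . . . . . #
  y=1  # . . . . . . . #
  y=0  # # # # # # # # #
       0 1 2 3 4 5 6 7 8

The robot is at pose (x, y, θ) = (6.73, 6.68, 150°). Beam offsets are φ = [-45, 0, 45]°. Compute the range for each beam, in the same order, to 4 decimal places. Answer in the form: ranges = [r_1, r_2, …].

ranges = [1.3666, 2.6400, 2.8263]

beam 1: φ=-45°, α=105°
  dir = (cos 105°, sin 105°) = (-0.2588, 0.9659); from cell (6,6)
  next x-line at t=2.8205, next y-line at t=0.3313; Δt_x=3.8637, Δt_y=1.0353
    y: enter (6,7) at t=0.3313
    y: enter (6,8) at t=1.3666 ← occupied
  → r_1 = 1.3666
beam 2: φ=0°, α=150°
  dir = (cos 150°, sin 150°) = (-0.8660, 0.5000); from cell (6,6)
  next x-line at t=0.8429, next y-line at t=0.6400; Δt_x=1.1547, Δt_y=2.0000
    y: enter (6,7) at t=0.6400
    x: enter (5,7) at t=0.8429
    x: enter (4,7) at t=1.9976
    y: enter (4,8) at t=2.6400 ← occupied
  → r_2 = 2.6400
beam 3: φ=45°, α=195°
  dir = (cos 195°, sin 195°) = (-0.9659, -0.2588); from cell (6,6)
  next x-line at t=0.7558, next y-line at t=2.6273; Δt_x=1.0353, Δt_y=3.8637
    x: enter (5,6) at t=0.7558
    x: enter (4,6) at t=1.7910
    y: enter (4,5) at t=2.6273
    x: enter (3,5) at t=2.8263 ← occupied
  → r_3 = 2.8263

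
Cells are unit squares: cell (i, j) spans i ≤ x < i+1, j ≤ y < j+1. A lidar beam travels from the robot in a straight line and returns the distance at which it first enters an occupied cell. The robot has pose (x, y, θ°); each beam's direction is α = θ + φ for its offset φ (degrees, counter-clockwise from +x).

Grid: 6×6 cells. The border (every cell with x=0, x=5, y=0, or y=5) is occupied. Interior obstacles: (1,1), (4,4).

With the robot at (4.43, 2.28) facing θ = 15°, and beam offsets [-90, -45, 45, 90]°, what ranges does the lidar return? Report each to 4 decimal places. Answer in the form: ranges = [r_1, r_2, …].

ranges = [1.3252, 0.6582, 1.1400, 2.8160]

beam 1: φ=-90°, α=285°
  cosα=0.2588 sinα=-0.9659 | (4,2) | tMaxX 2.2023 tMaxY 0.2899 | tΔX 3.8637 tΔY 1.0353
    t=0.2899 [y] (4,1)
    t=1.3252 [y] (4,0) — stop
  → r_1 = 1.3252
beam 2: φ=-45°, α=330°
  cosα=0.8660 sinα=-0.5000 | (4,2) | tMaxX 0.6582 tMaxY 0.5600 | tΔX 1.1547 tΔY 2.0000
    t=0.5600 [y] (4,1)
    t=0.6582 [x] (5,1) — stop
  → r_2 = 0.6582
beam 3: φ=45°, α=60°
  cosα=0.5000 sinα=0.8660 | (4,2) | tMaxX 1.1400 tMaxY 0.8314 | tΔX 2.0000 tΔY 1.1547
    t=0.8314 [y] (4,3)
    t=1.1400 [x] (5,3) — stop
  → r_3 = 1.1400
beam 4: φ=90°, α=105°
  cosα=-0.2588 sinα=0.9659 | (4,2) | tMaxX 1.6614 tMaxY 0.7454 | tΔX 3.8637 tΔY 1.0353
    t=0.7454 [y] (4,3)
    t=1.6614 [x] (3,3)
    t=1.7807 [y] (3,4)
    t=2.8160 [y] (3,5) — stop
  → r_4 = 2.8160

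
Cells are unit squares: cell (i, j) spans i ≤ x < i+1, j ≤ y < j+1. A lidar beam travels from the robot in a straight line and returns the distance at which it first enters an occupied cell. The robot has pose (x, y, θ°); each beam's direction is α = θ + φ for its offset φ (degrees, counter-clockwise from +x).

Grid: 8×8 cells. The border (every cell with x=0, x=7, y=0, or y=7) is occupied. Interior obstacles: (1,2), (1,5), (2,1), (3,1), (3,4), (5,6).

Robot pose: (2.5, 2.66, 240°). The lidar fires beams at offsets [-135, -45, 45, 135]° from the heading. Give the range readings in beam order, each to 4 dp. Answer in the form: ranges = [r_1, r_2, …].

beam 1: φ=-135°, α=105°
  dir = (cos 105°, sin 105°) = (-0.2588, 0.9659); from cell (2,2)
  next x-line at t=1.9319, next y-line at t=0.3520; Δt_x=3.8637, Δt_y=1.0353
    y: enter (2,3) at t=0.3520
    y: enter (2,4) at t=1.3873
    x: enter (1,4) at t=1.9319
    y: enter (1,5) at t=2.4225 ← occupied
  → r_1 = 2.4225
beam 2: φ=-45°, α=195°
  dir = (cos 195°, sin 195°) = (-0.9659, -0.2588); from cell (2,2)
  next x-line at t=0.5176, next y-line at t=2.5500; Δt_x=1.0353, Δt_y=3.8637
    x: enter (1,2) at t=0.5176 ← occupied
  → r_2 = 0.5176
beam 3: φ=45°, α=285°
  dir = (cos 285°, sin 285°) = (0.2588, -0.9659); from cell (2,2)
  next x-line at t=1.9319, next y-line at t=0.6833; Δt_x=3.8637, Δt_y=1.0353
    y: enter (2,1) at t=0.6833 ← occupied
  → r_3 = 0.6833
beam 4: φ=135°, α=15°
  dir = (cos 15°, sin 15°) = (0.9659, 0.2588); from cell (2,2)
  next x-line at t=0.5176, next y-line at t=1.3137; Δt_x=1.0353, Δt_y=3.8637
    x: enter (3,2) at t=0.5176
    y: enter (3,3) at t=1.3137
    x: enter (4,3) at t=1.5529
    x: enter (5,3) at t=2.5882
    x: enter (6,3) at t=3.6235
    x: enter (7,3) at t=4.6587 ← occupied
  → r_4 = 4.6587

ranges = [2.4225, 0.5176, 0.6833, 4.6587]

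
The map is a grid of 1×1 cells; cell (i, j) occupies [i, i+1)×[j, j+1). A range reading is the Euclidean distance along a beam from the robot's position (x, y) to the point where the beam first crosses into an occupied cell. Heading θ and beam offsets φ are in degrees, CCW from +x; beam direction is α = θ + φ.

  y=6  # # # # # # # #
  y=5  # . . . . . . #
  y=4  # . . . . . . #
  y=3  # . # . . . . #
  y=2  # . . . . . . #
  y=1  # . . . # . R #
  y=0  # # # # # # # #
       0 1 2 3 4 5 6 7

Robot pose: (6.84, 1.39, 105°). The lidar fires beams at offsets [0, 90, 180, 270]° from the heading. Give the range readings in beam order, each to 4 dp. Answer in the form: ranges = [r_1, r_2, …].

ranges = [4.7726, 1.5068, 0.4038, 0.1656]

beam 1: φ=0°, α=105°
  dir = (cos 105°, sin 105°) = (-0.2588, 0.9659); from cell (6,1)
  next x-line at t=3.2455, next y-line at t=0.6315; Δt_x=3.8637, Δt_y=1.0353
    y: enter (6,2) at t=0.6315
    y: enter (6,3) at t=1.6668
    y: enter (6,4) at t=2.7021
    x: enter (5,4) at t=3.2455
    y: enter (5,5) at t=3.7373
    y: enter (5,6) at t=4.7726 ← occupied
  → r_1 = 4.7726
beam 2: φ=90°, α=195°
  dir = (cos 195°, sin 195°) = (-0.9659, -0.2588); from cell (6,1)
  next x-line at t=0.8696, next y-line at t=1.5068; Δt_x=1.0353, Δt_y=3.8637
    x: enter (5,1) at t=0.8696
    y: enter (5,0) at t=1.5068 ← occupied
  → r_2 = 1.5068
beam 3: φ=180°, α=285°
  dir = (cos 285°, sin 285°) = (0.2588, -0.9659); from cell (6,1)
  next x-line at t=0.6182, next y-line at t=0.4038; Δt_x=3.8637, Δt_y=1.0353
    y: enter (6,0) at t=0.4038 ← occupied
  → r_3 = 0.4038
beam 4: φ=270°, α=15°
  dir = (cos 15°, sin 15°) = (0.9659, 0.2588); from cell (6,1)
  next x-line at t=0.1656, next y-line at t=2.3569; Δt_x=1.0353, Δt_y=3.8637
    x: enter (7,1) at t=0.1656 ← occupied
  → r_4 = 0.1656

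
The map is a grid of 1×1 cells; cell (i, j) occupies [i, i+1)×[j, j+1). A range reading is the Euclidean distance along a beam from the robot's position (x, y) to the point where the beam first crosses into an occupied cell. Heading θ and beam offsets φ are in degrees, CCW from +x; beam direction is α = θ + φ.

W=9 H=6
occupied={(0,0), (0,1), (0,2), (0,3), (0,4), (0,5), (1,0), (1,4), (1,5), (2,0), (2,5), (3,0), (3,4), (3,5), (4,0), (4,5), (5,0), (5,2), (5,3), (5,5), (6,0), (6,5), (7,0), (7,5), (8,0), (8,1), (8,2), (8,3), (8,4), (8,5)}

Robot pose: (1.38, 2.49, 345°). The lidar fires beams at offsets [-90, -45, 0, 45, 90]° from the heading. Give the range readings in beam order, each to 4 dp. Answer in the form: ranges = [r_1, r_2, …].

ranges = [1.4682, 1.7205, 5.7569, 3.0200, 1.5633]

beam 1: φ=-90°, α=255°
  dir = (cos 255°, sin 255°) = (-0.2588, -0.9659); from cell (1,2)
  next x-line at t=1.4682, next y-line at t=0.5073; Δt_x=3.8637, Δt_y=1.0353
    y: enter (1,1) at t=0.5073
    x: enter (0,1) at t=1.4682 ← occupied
  → r_1 = 1.4682
beam 2: φ=-45°, α=300°
  dir = (cos 300°, sin 300°) = (0.5000, -0.8660); from cell (1,2)
  next x-line at t=1.2400, next y-line at t=0.5658; Δt_x=2.0000, Δt_y=1.1547
    y: enter (1,1) at t=0.5658
    x: enter (2,1) at t=1.2400
    y: enter (2,0) at t=1.7205 ← occupied
  → r_2 = 1.7205
beam 3: φ=0°, α=345°
  dir = (cos 345°, sin 345°) = (0.9659, -0.2588); from cell (1,2)
  next x-line at t=0.6419, next y-line at t=1.8932; Δt_x=1.0353, Δt_y=3.8637
    x: enter (2,2) at t=0.6419
    x: enter (3,2) at t=1.6771
    y: enter (3,1) at t=1.8932
    x: enter (4,1) at t=2.7124
    x: enter (5,1) at t=3.7477
    x: enter (6,1) at t=4.7830
    y: enter (6,0) at t=5.7569 ← occupied
  → r_3 = 5.7569
beam 4: φ=45°, α=30°
  dir = (cos 30°, sin 30°) = (0.8660, 0.5000); from cell (1,2)
  next x-line at t=0.7159, next y-line at t=1.0200; Δt_x=1.1547, Δt_y=2.0000
    x: enter (2,2) at t=0.7159
    y: enter (2,3) at t=1.0200
    x: enter (3,3) at t=1.8706
    y: enter (3,4) at t=3.0200 ← occupied
  → r_4 = 3.0200
beam 5: φ=90°, α=75°
  dir = (cos 75°, sin 75°) = (0.2588, 0.9659); from cell (1,2)
  next x-line at t=2.3955, next y-line at t=0.5280; Δt_x=3.8637, Δt_y=1.0353
    y: enter (1,3) at t=0.5280
    y: enter (1,4) at t=1.5633 ← occupied
  → r_5 = 1.5633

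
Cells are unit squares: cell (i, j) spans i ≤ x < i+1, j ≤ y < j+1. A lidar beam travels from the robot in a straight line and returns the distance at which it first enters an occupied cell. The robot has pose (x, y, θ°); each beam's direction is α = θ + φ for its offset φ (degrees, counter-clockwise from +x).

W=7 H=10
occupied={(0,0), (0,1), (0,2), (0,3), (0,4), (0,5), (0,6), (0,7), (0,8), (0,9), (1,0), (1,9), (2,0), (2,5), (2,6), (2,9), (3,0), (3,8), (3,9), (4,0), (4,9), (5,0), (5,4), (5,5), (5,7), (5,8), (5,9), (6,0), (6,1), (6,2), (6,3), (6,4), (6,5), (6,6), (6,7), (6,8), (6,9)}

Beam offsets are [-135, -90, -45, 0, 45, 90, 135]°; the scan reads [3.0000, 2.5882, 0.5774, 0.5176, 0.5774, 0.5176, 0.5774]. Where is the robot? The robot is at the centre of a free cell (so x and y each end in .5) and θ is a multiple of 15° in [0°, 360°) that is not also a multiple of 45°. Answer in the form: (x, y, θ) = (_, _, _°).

Candidates: 33 free-cell centres × 16 headings = 528 poses. Raycast each; keep the one whose scan matches to 4 dp.
  (2.5, 3.5, 240°): beam 1 = 1.5529 ≠ 3.0000 ✗
  (2.5, 1.5, 30°): beam 1 = 0.5176 ≠ 3.0000 ✗
  (3.5, 2.5, 150°): beam 1 = 2.5882 ≠ 3.0000 ✗
  …
  (4.5, 8.5, 15°): r_1=3.0000, r_2=2.5882, r_3=0.5774, r_4=0.5176, r_5=0.5774, r_6=0.5176, r_7=0.5774 — all match ✓
Only this pose fits every beam.

(x, y, θ) = (4.5, 8.5, 15°)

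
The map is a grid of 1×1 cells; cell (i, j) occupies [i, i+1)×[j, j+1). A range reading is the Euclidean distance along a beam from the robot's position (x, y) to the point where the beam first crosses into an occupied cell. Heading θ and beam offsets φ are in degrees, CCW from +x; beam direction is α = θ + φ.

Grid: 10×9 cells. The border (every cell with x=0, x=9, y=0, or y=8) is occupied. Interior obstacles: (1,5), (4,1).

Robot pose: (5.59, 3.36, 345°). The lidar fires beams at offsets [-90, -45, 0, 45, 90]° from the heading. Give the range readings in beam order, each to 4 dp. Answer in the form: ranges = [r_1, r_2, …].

ranges = [2.2796, 2.7251, 3.5303, 3.9375, 4.8037]

beam 1: φ=-90°, α=255°
  cosα=-0.2588 sinα=-0.9659 | (5,3) | tMaxX 2.2796 tMaxY 0.3727 | tΔX 3.8637 tΔY 1.0353
    t=0.3727 [y] (5,2)
    t=1.4080 [y] (5,1)
    t=2.2796 [x] (4,1) — stop
  → r_1 = 2.2796
beam 2: φ=-45°, α=300°
  cosα=0.5000 sinα=-0.8660 | (5,3) | tMaxX 0.8200 tMaxY 0.4157 | tΔX 2.0000 tΔY 1.1547
    t=0.4157 [y] (5,2)
    t=0.8200 [x] (6,2)
    t=1.5704 [y] (6,1)
    t=2.7251 [y] (6,0) — stop
  → r_2 = 2.7251
beam 3: φ=0°, α=345°
  cosα=0.9659 sinα=-0.2588 | (5,3) | tMaxX 0.4245 tMaxY 1.3909 | tΔX 1.0353 tΔY 3.8637
    t=0.4245 [x] (6,3)
    t=1.3909 [y] (6,2)
    t=1.4597 [x] (7,2)
    t=2.4950 [x] (8,2)
    t=3.5303 [x] (9,2) — stop
  → r_3 = 3.5303
beam 4: φ=45°, α=30°
  cosα=0.8660 sinα=0.5000 | (5,3) | tMaxX 0.4734 tMaxY 1.2800 | tΔX 1.1547 tΔY 2.0000
    t=0.4734 [x] (6,3)
    t=1.2800 [y] (6,4)
    t=1.6281 [x] (7,4)
    t=2.7828 [x] (8,4)
    t=3.2800 [y] (8,5)
    t=3.9375 [x] (9,5) — stop
  → r_4 = 3.9375
beam 5: φ=90°, α=75°
  cosα=0.2588 sinα=0.9659 | (5,3) | tMaxX 1.5841 tMaxY 0.6626 | tΔX 3.8637 tΔY 1.0353
    t=0.6626 [y] (5,4)
    t=1.5841 [x] (6,4)
    t=1.6979 [y] (6,5)
    t=2.7331 [y] (6,6)
    t=3.7684 [y] (6,7)
    t=4.8037 [y] (6,8) — stop
  → r_5 = 4.8037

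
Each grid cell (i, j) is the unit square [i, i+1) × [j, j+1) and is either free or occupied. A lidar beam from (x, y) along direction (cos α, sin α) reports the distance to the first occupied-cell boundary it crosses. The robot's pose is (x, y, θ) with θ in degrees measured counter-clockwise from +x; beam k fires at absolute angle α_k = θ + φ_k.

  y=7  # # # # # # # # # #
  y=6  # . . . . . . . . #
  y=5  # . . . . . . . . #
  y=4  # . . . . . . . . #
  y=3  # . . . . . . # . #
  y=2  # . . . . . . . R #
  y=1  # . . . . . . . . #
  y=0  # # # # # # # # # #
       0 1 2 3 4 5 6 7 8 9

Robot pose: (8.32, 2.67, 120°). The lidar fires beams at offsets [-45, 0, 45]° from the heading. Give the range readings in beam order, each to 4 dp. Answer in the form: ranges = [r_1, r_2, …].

beam 1: φ=-45°, α=75°
  direction (0.2588, 0.9659); cell (8,2); t to first gridline: x 2.6273, y 0.3416 (then +3.8637 / +1.0353)
    (8,3) via y @ 0.3416
    (8,4) via y @ 1.3769
    (8,5) via y @ 2.4122
    (9,5) via x @ 2.6273  # hit
  → r_1 = 2.6273
beam 2: φ=0°, α=120°
  direction (-0.5000, 0.8660); cell (8,2); t to first gridline: x 0.6400, y 0.3811 (then +2.0000 / +1.1547)
    (8,3) via y @ 0.3811
    (7,3) via x @ 0.6400  # hit
  → r_2 = 0.6400
beam 3: φ=45°, α=165°
  direction (-0.9659, 0.2588); cell (8,2); t to first gridline: x 0.3313, y 1.2750 (then +1.0353 / +3.8637)
    (7,2) via x @ 0.3313
    (7,3) via y @ 1.2750  # hit
  → r_3 = 1.2750

ranges = [2.6273, 0.6400, 1.2750]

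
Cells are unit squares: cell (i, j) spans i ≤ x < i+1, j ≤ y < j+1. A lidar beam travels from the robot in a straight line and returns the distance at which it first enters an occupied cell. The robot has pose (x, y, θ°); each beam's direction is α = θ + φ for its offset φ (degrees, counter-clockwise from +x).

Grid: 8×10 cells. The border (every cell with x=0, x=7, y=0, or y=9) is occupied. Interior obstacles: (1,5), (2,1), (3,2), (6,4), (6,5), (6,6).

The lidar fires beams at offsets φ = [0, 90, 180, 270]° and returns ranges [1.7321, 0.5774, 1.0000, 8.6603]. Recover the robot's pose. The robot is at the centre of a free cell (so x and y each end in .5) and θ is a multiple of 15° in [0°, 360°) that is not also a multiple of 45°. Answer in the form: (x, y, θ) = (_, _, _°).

(x, y, θ) = (5.5, 8.5, 330°)

The pose lattice has 42·16 = 672 candidates. Test each by forward raycasting.
  (5.5, 4.5, 15°): beam 1 = 0.5176 ≠ 1.7321 ✗
  (5.5, 3.5, 300°): beam 1 = 2.8868 ≠ 1.7321 ✗
  (3.5, 8.5, 60°): beam 1 = 0.5774 ≠ 1.7321 ✗
  (3.5, 8.5, 165°): beam 1 = 1.9319 ≠ 1.7321 ✗
  …
  (5.5, 8.5, 330°): r_1=1.7321, r_2=0.5774, r_3=1.0000, r_4=8.6603 — all match ✓
Only this pose fits every beam.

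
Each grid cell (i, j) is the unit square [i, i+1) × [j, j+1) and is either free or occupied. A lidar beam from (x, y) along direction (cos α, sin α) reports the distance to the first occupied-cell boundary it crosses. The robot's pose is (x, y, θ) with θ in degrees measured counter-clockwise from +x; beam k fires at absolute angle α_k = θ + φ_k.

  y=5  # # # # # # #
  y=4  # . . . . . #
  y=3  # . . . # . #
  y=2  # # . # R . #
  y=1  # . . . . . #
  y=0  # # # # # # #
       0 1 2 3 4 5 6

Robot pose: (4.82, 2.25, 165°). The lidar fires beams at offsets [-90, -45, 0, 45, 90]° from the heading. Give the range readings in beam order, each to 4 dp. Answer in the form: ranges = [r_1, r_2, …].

beam 1: φ=-90°, α=75°
  d=(0.2588,0.9659)  start (4,2)  tX=0.6955 tY=0.7765  stride 1/|dx|=3.8637 1/|dy|=1.0353
    cross x-line → (5,2), t=0.6955
    cross y-line → (5,3), t=0.7765
    cross y-line → (5,4), t=1.8117
    cross y-line → (5,5), t=2.8470 (wall)
  → r_1 = 2.8470
beam 2: φ=-45°, α=120°
  d=(-0.5000,0.8660)  start (4,2)  tX=1.6400 tY=0.8660  stride 1/|dx|=2.0000 1/|dy|=1.1547
    cross y-line → (4,3), t=0.8660 (wall)
  → r_2 = 0.8660
beam 3: φ=0°, α=165°
  d=(-0.9659,0.2588)  start (4,2)  tX=0.8489 tY=2.8978  stride 1/|dx|=1.0353 1/|dy|=3.8637
    cross x-line → (3,2), t=0.8489 (wall)
  → r_3 = 0.8489
beam 4: φ=45°, α=210°
  d=(-0.8660,-0.5000)  start (4,2)  tX=0.9469 tY=0.5000  stride 1/|dx|=1.1547 1/|dy|=2.0000
    cross y-line → (4,1), t=0.5000
    cross x-line → (3,1), t=0.9469
    cross x-line → (2,1), t=2.1016
    cross y-line → (2,0), t=2.5000 (wall)
  → r_4 = 2.5000
beam 5: φ=90°, α=255°
  d=(-0.2588,-0.9659)  start (4,2)  tX=3.1682 tY=0.2588  stride 1/|dx|=3.8637 1/|dy|=1.0353
    cross y-line → (4,1), t=0.2588
    cross y-line → (4,0), t=1.2941 (wall)
  → r_5 = 1.2941

ranges = [2.8470, 0.8660, 0.8489, 2.5000, 1.2941]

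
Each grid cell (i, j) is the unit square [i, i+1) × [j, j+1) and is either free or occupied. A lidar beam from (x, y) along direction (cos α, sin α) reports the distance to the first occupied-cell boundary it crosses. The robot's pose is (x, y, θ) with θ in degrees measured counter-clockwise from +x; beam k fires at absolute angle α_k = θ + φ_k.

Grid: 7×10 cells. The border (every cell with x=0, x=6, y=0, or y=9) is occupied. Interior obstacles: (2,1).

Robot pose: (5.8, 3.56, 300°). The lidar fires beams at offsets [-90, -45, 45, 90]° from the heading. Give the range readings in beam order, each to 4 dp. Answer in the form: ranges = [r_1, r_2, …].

ranges = [3.2332, 2.6503, 0.2071, 0.2309]

beam 1: φ=-90°, α=210°
  d=(-0.8660,-0.5000)  start (5,3)  tX=0.9238 tY=1.1200  stride 1/|dx|=1.1547 1/|dy|=2.0000
    cross x-line → (4,3), t=0.9238
    cross y-line → (4,2), t=1.1200
    cross x-line → (3,2), t=2.0785
    cross y-line → (3,1), t=3.1200
    cross x-line → (2,1), t=3.2332 (wall)
  → r_1 = 3.2332
beam 2: φ=-45°, α=255°
  d=(-0.2588,-0.9659)  start (5,3)  tX=3.0910 tY=0.5798  stride 1/|dx|=3.8637 1/|dy|=1.0353
    cross y-line → (5,2), t=0.5798
    cross y-line → (5,1), t=1.6150
    cross y-line → (5,0), t=2.6503 (wall)
  → r_2 = 2.6503
beam 3: φ=45°, α=345°
  d=(0.9659,-0.2588)  start (5,3)  tX=0.2071 tY=2.1637  stride 1/|dx|=1.0353 1/|dy|=3.8637
    cross x-line → (6,3), t=0.2071 (wall)
  → r_3 = 0.2071
beam 4: φ=90°, α=30°
  d=(0.8660,0.5000)  start (5,3)  tX=0.2309 tY=0.8800  stride 1/|dx|=1.1547 1/|dy|=2.0000
    cross x-line → (6,3), t=0.2309 (wall)
  → r_4 = 0.2309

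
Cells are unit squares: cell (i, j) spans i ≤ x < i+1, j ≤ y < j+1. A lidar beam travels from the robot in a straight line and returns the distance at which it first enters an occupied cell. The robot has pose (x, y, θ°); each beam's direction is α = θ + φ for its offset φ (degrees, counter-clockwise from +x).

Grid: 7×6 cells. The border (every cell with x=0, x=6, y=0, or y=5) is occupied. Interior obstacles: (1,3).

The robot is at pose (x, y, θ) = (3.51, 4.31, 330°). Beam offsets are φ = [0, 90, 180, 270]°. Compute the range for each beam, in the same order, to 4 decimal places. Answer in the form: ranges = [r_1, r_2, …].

ranges = [2.8752, 0.7967, 1.3800, 3.8221]

beam 1: φ=0°, α=330°
  d=(0.8660,-0.5000)  start (3,4)  tX=0.5658 tY=0.6200  stride 1/|dx|=1.1547 1/|dy|=2.0000
    cross x-line → (4,4), t=0.5658
    cross y-line → (4,3), t=0.6200
    cross x-line → (5,3), t=1.7205
    cross y-line → (5,2), t=2.6200
    cross x-line → (6,2), t=2.8752 (wall)
  → r_1 = 2.8752
beam 2: φ=90°, α=60°
  d=(0.5000,0.8660)  start (3,4)  tX=0.9800 tY=0.7967  stride 1/|dx|=2.0000 1/|dy|=1.1547
    cross y-line → (3,5), t=0.7967 (wall)
  → r_2 = 0.7967
beam 3: φ=180°, α=150°
  d=(-0.8660,0.5000)  start (3,4)  tX=0.5889 tY=1.3800  stride 1/|dx|=1.1547 1/|dy|=2.0000
    cross x-line → (2,4), t=0.5889
    cross y-line → (2,5), t=1.3800 (wall)
  → r_3 = 1.3800
beam 4: φ=270°, α=240°
  d=(-0.5000,-0.8660)  start (3,4)  tX=1.0200 tY=0.3580  stride 1/|dx|=2.0000 1/|dy|=1.1547
    cross y-line → (3,3), t=0.3580
    cross x-line → (2,3), t=1.0200
    cross y-line → (2,2), t=1.5127
    cross y-line → (2,1), t=2.6674
    cross x-line → (1,1), t=3.0200
    cross y-line → (1,0), t=3.8221 (wall)
  → r_4 = 3.8221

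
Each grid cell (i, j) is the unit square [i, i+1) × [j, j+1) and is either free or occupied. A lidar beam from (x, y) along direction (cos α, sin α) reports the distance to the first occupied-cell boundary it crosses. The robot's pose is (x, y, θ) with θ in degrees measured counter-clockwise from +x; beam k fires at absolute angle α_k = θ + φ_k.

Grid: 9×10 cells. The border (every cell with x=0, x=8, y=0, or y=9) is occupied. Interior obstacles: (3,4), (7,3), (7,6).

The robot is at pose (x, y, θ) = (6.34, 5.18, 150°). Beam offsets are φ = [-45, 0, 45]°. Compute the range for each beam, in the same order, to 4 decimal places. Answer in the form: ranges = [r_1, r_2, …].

ranges = [3.9548, 6.1661, 2.4225]

beam 1: φ=-45°, α=105°
  cosα=-0.2588 sinα=0.9659 | (6,5) | tMaxX 1.3137 tMaxY 0.8489 | tΔX 3.8637 tΔY 1.0353
    t=0.8489 [y] (6,6)
    t=1.3137 [x] (5,6)
    t=1.8842 [y] (5,7)
    t=2.9195 [y] (5,8)
    t=3.9548 [y] (5,9) — stop
  → r_1 = 3.9548
beam 2: φ=0°, α=150°
  cosα=-0.8660 sinα=0.5000 | (6,5) | tMaxX 0.3926 tMaxY 1.6400 | tΔX 1.1547 tΔY 2.0000
    t=0.3926 [x] (5,5)
    t=1.5473 [x] (4,5)
    t=1.6400 [y] (4,6)
    t=2.7020 [x] (3,6)
    t=3.6400 [y] (3,7)
    t=3.8567 [x] (2,7)
    t=5.0114 [x] (1,7)
    t=5.6400 [y] (1,8)
    t=6.1661 [x] (0,8) — stop
  → r_2 = 6.1661
beam 3: φ=45°, α=195°
  cosα=-0.9659 sinα=-0.2588 | (6,5) | tMaxX 0.3520 tMaxY 0.6955 | tΔX 1.0353 tΔY 3.8637
    t=0.3520 [x] (5,5)
    t=0.6955 [y] (5,4)
    t=1.3873 [x] (4,4)
    t=2.4225 [x] (3,4) — stop
  → r_3 = 2.4225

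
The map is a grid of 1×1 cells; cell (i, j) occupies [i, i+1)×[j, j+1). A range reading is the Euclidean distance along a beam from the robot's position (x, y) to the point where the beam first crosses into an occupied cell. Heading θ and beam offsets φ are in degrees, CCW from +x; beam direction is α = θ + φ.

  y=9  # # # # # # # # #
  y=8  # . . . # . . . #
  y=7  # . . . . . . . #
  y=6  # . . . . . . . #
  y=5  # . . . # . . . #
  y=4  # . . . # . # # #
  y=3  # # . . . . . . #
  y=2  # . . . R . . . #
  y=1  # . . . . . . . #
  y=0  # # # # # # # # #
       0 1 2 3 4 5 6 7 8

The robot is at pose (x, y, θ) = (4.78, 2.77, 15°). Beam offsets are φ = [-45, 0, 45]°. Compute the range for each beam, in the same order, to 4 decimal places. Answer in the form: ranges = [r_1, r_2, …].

beam 1: φ=-45°, α=330°
  cosα=0.8660 sinα=-0.5000 | (4,2) | tMaxX 0.2540 tMaxY 1.5400 | tΔX 1.1547 tΔY 2.0000
    t=0.2540 [x] (5,2)
    t=1.4087 [x] (6,2)
    t=1.5400 [y] (6,1)
    t=2.5634 [x] (7,1)
    t=3.5400 [y] (7,0) — stop
  → r_1 = 3.5400
beam 2: φ=0°, α=15°
  cosα=0.9659 sinα=0.2588 | (4,2) | tMaxX 0.2278 tMaxY 0.8887 | tΔX 1.0353 tΔY 3.8637
    t=0.2278 [x] (5,2)
    t=0.8887 [y] (5,3)
    t=1.2630 [x] (6,3)
    t=2.2983 [x] (7,3)
    t=3.3336 [x] (8,3) — stop
  → r_2 = 3.3336
beam 3: φ=45°, α=60°
  cosα=0.5000 sinα=0.8660 | (4,2) | tMaxX 0.4400 tMaxY 0.2656 | tΔX 2.0000 tΔY 1.1547
    t=0.2656 [y] (4,3)
    t=0.4400 [x] (5,3)
    t=1.4203 [y] (5,4)
    t=2.4400 [x] (6,4) — stop
  → r_3 = 2.4400

ranges = [3.5400, 3.3336, 2.4400]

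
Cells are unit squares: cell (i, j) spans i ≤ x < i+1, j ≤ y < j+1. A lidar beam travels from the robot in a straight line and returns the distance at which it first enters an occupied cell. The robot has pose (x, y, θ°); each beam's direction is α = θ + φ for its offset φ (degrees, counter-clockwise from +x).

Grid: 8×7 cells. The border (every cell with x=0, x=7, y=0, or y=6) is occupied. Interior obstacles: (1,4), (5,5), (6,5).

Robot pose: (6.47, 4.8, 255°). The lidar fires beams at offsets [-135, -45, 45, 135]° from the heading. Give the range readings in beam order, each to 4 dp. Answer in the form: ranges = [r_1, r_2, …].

beam 1: φ=-135°, α=120°
  cosα=-0.5000 sinα=0.8660 | (6,4) | tMaxX 0.9400 tMaxY 0.2309 | tΔX 2.0000 tΔY 1.1547
    t=0.2309 [y] (6,5) — stop
  → r_1 = 0.2309
beam 2: φ=-45°, α=210°
  cosα=-0.8660 sinα=-0.5000 | (6,4) | tMaxX 0.5427 tMaxY 1.6000 | tΔX 1.1547 tΔY 2.0000
    t=0.5427 [x] (5,4)
    t=1.6000 [y] (5,3)
    t=1.6974 [x] (4,3)
    t=2.8521 [x] (3,3)
    t=3.6000 [y] (3,2)
    t=4.0068 [x] (2,2)
    t=5.1615 [x] (1,2)
    t=5.6000 [y] (1,1)
    t=6.3162 [x] (0,1) — stop
  → r_2 = 6.3162
beam 3: φ=45°, α=300°
  cosα=0.5000 sinα=-0.8660 | (6,4) | tMaxX 1.0600 tMaxY 0.9238 | tΔX 2.0000 tΔY 1.1547
    t=0.9238 [y] (6,3)
    t=1.0600 [x] (7,3) — stop
  → r_3 = 1.0600
beam 4: φ=135°, α=30°
  cosα=0.8660 sinα=0.5000 | (6,4) | tMaxX 0.6120 tMaxY 0.4000 | tΔX 1.1547 tΔY 2.0000
    t=0.4000 [y] (6,5) — stop
  → r_4 = 0.4000

ranges = [0.2309, 6.3162, 1.0600, 0.4000]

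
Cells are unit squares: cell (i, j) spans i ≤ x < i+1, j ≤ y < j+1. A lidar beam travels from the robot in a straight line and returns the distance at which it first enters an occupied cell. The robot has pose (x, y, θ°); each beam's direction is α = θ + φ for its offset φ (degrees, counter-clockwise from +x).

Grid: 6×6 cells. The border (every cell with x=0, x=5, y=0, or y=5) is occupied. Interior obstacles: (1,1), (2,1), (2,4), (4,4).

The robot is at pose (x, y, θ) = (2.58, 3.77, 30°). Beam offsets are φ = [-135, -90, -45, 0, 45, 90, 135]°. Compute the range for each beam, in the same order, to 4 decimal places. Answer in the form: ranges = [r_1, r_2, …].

beam 1: φ=-135°, α=255°
  direction (-0.2588, -0.9659); cell (2,3); t to first gridline: x 2.2409, y 0.7972 (then +3.8637 / +1.0353)
    (2,2) via y @ 0.7972
    (2,1) via y @ 1.8324  # hit
  → r_1 = 1.8324
beam 2: φ=-90°, α=300°
  direction (0.5000, -0.8660); cell (2,3); t to first gridline: x 0.8400, y 0.8891 (then +2.0000 / +1.1547)
    (3,3) via x @ 0.8400
    (3,2) via y @ 0.8891
    (3,1) via y @ 2.0438
    (4,1) via x @ 2.8400
    (4,0) via y @ 3.1985  # hit
  → r_2 = 3.1985
beam 3: φ=-45°, α=345°
  direction (0.9659, -0.2588); cell (2,3); t to first gridline: x 0.4348, y 2.9751 (then +1.0353 / +3.8637)
    (3,3) via x @ 0.4348
    (4,3) via x @ 1.4701
    (5,3) via x @ 2.5054  # hit
  → r_3 = 2.5054
beam 4: φ=0°, α=30°
  direction (0.8660, 0.5000); cell (2,3); t to first gridline: x 0.4850, y 0.4600 (then +1.1547 / +2.0000)
    (2,4) via y @ 0.4600  # hit
  → r_4 = 0.4600
beam 5: φ=45°, α=75°
  direction (0.2588, 0.9659); cell (2,3); t to first gridline: x 1.6228, y 0.2381 (then +3.8637 / +1.0353)
    (2,4) via y @ 0.2381  # hit
  → r_5 = 0.2381
beam 6: φ=90°, α=120°
  direction (-0.5000, 0.8660); cell (2,3); t to first gridline: x 1.1600, y 0.2656 (then +2.0000 / +1.1547)
    (2,4) via y @ 0.2656  # hit
  → r_6 = 0.2656
beam 7: φ=135°, α=165°
  direction (-0.9659, 0.2588); cell (2,3); t to first gridline: x 0.6005, y 0.8887 (then +1.0353 / +3.8637)
    (1,3) via x @ 0.6005
    (1,4) via y @ 0.8887
    (0,4) via x @ 1.6357  # hit
  → r_7 = 1.6357

ranges = [1.8324, 3.1985, 2.5054, 0.4600, 0.2381, 0.2656, 1.6357]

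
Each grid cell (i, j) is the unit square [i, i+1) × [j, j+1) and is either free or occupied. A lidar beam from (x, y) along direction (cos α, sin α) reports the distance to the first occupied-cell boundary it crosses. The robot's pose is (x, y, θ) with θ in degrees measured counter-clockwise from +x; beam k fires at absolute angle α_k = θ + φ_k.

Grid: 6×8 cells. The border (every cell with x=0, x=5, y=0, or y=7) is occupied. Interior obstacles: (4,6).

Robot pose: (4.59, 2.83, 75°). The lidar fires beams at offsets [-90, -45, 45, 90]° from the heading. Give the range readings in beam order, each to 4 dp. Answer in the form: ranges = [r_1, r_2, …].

beam 1: φ=-90°, α=345°
  dir = (cos 345°, sin 345°) = (0.9659, -0.2588); from cell (4,2)
  next x-line at t=0.4245, next y-line at t=3.2069; Δt_x=1.0353, Δt_y=3.8637
    x: enter (5,2) at t=0.4245 ← occupied
  → r_1 = 0.4245
beam 2: φ=-45°, α=30°
  dir = (cos 30°, sin 30°) = (0.8660, 0.5000); from cell (4,2)
  next x-line at t=0.4734, next y-line at t=0.3400; Δt_x=1.1547, Δt_y=2.0000
    y: enter (4,3) at t=0.3400
    x: enter (5,3) at t=0.4734 ← occupied
  → r_2 = 0.4734
beam 3: φ=45°, α=120°
  dir = (cos 120°, sin 120°) = (-0.5000, 0.8660); from cell (4,2)
  next x-line at t=1.1800, next y-line at t=0.1963; Δt_x=2.0000, Δt_y=1.1547
    y: enter (4,3) at t=0.1963
    x: enter (3,3) at t=1.1800
    y: enter (3,4) at t=1.3510
    y: enter (3,5) at t=2.5057
    x: enter (2,5) at t=3.1800
    y: enter (2,6) at t=3.6604
    y: enter (2,7) at t=4.8151 ← occupied
  → r_3 = 4.8151
beam 4: φ=90°, α=165°
  dir = (cos 165°, sin 165°) = (-0.9659, 0.2588); from cell (4,2)
  next x-line at t=0.6108, next y-line at t=0.6568; Δt_x=1.0353, Δt_y=3.8637
    x: enter (3,2) at t=0.6108
    y: enter (3,3) at t=0.6568
    x: enter (2,3) at t=1.6461
    x: enter (1,3) at t=2.6814
    x: enter (0,3) at t=3.7166 ← occupied
  → r_4 = 3.7166

ranges = [0.4245, 0.4734, 4.8151, 3.7166]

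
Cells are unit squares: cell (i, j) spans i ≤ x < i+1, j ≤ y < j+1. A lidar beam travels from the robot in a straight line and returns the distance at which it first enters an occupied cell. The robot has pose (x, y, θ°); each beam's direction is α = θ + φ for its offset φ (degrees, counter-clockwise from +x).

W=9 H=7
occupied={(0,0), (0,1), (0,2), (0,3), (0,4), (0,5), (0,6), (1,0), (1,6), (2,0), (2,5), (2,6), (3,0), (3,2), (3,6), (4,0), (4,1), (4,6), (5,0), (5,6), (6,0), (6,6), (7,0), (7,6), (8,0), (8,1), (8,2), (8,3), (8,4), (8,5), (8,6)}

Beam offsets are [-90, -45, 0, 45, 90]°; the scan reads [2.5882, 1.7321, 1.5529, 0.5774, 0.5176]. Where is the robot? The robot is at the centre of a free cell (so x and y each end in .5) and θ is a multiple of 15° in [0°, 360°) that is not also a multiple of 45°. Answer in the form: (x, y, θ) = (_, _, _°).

(x, y, θ) = (7.5, 2.5, 285°)

Enumerate (i+0.5, j+0.5, θ) over the 32 free cells and 16 admissible headings. For each, cast all 5 beams and compare to the given ranges.
  (4.5, 3.5, 285°): beam 1 = 3.6235 ≠ 2.5882 ✗
  (7.5, 3.5, 30°): beam 1 = 1.0000 ≠ 2.5882 ✗
  (3.5, 3.5, 210°): beam 1 = 1.7321 ≠ 2.5882 ✗
  (7.5, 2.5, 210°): beam 1 = 4.0415 ≠ 2.5882 ✗
  (3.5, 5.5, 105°): beam 1 = 1.9319 ≠ 2.5882 ✗
  …
  (7.5, 2.5, 285°): r_1=2.5882, r_2=1.7321, r_3=1.5529, r_4=0.5774, r_5=0.5176 — all match ✓
Unique over the lattice → pose = (7.5, 2.5, 285°).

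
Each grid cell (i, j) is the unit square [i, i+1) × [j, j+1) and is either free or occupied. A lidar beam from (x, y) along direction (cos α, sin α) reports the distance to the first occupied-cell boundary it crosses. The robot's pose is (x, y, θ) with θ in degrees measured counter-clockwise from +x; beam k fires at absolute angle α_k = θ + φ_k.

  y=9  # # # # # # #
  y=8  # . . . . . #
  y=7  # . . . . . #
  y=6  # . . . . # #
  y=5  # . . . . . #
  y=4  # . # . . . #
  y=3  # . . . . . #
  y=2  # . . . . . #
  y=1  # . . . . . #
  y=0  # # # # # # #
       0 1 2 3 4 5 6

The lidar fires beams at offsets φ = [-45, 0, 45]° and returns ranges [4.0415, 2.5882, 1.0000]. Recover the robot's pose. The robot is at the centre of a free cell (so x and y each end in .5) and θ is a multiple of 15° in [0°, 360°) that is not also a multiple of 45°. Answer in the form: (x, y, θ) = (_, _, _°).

(x, y, θ) = (3.5, 5.5, 165°)

Candidates: 38 free-cell centres × 16 headings = 608 poses. Raycast each; keep the one whose scan matches to 4 dp.
  (2.5, 3.5, 60°): beam 1 = 3.6235 ≠ 4.0415 ✗
  (2.5, 7.5, 15°): beam 1 = 2.8868 ≠ 4.0415 ✗
  (4.5, 3.5, 15°): beam 1 = 1.7321 ≠ 4.0415 ✗
  …
  (3.5, 5.5, 165°): r_1=4.0415, r_2=2.5882, r_3=1.0000 — all match ✓
Only this pose fits every beam.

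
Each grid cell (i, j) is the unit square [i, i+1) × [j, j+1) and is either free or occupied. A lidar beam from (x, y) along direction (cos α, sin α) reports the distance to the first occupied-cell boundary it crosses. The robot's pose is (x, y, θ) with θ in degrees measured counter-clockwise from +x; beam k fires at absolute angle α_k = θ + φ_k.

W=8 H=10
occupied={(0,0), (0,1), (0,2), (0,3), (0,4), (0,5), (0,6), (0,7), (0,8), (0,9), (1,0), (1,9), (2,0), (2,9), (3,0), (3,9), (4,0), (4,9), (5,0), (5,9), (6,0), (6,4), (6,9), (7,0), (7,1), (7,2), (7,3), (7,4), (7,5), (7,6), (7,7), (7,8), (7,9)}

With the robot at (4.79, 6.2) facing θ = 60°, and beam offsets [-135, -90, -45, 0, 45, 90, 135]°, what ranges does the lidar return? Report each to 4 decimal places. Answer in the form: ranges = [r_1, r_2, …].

beam 1: φ=-135°, α=285°
  cosα=0.2588 sinα=-0.9659 | (4,6) | tMaxX 0.8114 tMaxY 0.2071 | tΔX 3.8637 tΔY 1.0353
    t=0.2071 [y] (4,5)
    t=0.8114 [x] (5,5)
    t=1.2423 [y] (5,4)
    t=2.2776 [y] (5,3)
    t=3.3129 [y] (5,2)
    t=4.3482 [y] (5,1)
    t=4.6751 [x] (6,1)
    t=5.3834 [y] (6,0) — stop
  → r_1 = 5.3834
beam 2: φ=-90°, α=330°
  cosα=0.8660 sinα=-0.5000 | (4,6) | tMaxX 0.2425 tMaxY 0.4000 | tΔX 1.1547 tΔY 2.0000
    t=0.2425 [x] (5,6)
    t=0.4000 [y] (5,5)
    t=1.3972 [x] (6,5)
    t=2.4000 [y] (6,4) — stop
  → r_2 = 2.4000
beam 3: φ=-45°, α=15°
  cosα=0.9659 sinα=0.2588 | (4,6) | tMaxX 0.2174 tMaxY 3.0910 | tΔX 1.0353 tΔY 3.8637
    t=0.2174 [x] (5,6)
    t=1.2527 [x] (6,6)
    t=2.2880 [x] (7,6) — stop
  → r_3 = 2.2880
beam 4: φ=0°, α=60°
  cosα=0.5000 sinα=0.8660 | (4,6) | tMaxX 0.4200 tMaxY 0.9238 | tΔX 2.0000 tΔY 1.1547
    t=0.4200 [x] (5,6)
    t=0.9238 [y] (5,7)
    t=2.0785 [y] (5,8)
    t=2.4200 [x] (6,8)
    t=3.2332 [y] (6,9) — stop
  → r_4 = 3.2332
beam 5: φ=45°, α=105°
  cosα=-0.2588 sinα=0.9659 | (4,6) | tMaxX 3.0523 tMaxY 0.8282 | tΔX 3.8637 tΔY 1.0353
    t=0.8282 [y] (4,7)
    t=1.8635 [y] (4,8)
    t=2.8988 [y] (4,9) — stop
  → r_5 = 2.8988
beam 6: φ=90°, α=150°
  cosα=-0.8660 sinα=0.5000 | (4,6) | tMaxX 0.9122 tMaxY 1.6000 | tΔX 1.1547 tΔY 2.0000
    t=0.9122 [x] (3,6)
    t=1.6000 [y] (3,7)
    t=2.0669 [x] (2,7)
    t=3.2216 [x] (1,7)
    t=3.6000 [y] (1,8)
    t=4.3763 [x] (0,8) — stop
  → r_6 = 4.3763
beam 7: φ=135°, α=195°
  cosα=-0.9659 sinα=-0.2588 | (4,6) | tMaxX 0.8179 tMaxY 0.7727 | tΔX 1.0353 tΔY 3.8637
    t=0.7727 [y] (4,5)
    t=0.8179 [x] (3,5)
    t=1.8531 [x] (2,5)
    t=2.8884 [x] (1,5)
    t=3.9237 [x] (0,5) — stop
  → r_7 = 3.9237

ranges = [5.3834, 2.4000, 2.2880, 3.2332, 2.8988, 4.3763, 3.9237]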